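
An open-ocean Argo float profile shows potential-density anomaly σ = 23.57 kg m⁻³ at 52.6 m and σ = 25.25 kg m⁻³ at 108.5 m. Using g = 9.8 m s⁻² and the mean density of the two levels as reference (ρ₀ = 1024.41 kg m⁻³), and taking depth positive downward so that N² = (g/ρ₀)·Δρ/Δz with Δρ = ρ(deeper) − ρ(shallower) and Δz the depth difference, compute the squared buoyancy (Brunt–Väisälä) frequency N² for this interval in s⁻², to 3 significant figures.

2.88 × 10⁻⁴ s⁻²

Δρ = 1025.25 − 1023.57 = 1.68 kg m⁻³ over Δz = 108.5 − 52.6 = 55.9 m.
N² = (9.8/1024.41) × (1.68/55.9) = 2.8751 × 10⁻⁴ s⁻² ≈ 2.88 × 10⁻⁴ s⁻².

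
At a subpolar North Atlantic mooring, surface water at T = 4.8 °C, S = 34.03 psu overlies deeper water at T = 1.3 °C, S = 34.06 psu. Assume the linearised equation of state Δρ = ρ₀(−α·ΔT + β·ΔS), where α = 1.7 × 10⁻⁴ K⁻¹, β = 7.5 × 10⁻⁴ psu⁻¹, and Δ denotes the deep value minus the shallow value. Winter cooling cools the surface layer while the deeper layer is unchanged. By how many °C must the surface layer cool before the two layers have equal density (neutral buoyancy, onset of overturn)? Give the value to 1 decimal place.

Neutral buoyancy requires Δρ = 0, i.e. −α(T_deep − T_surf′) + β(S_deep − S_surf) = 0.
T_surf′ = T_deep − (β/α)·ΔS = 1.3 − (7.5 × 10⁻⁴/1.7 × 10⁻⁴)·(+0.03) = 1.168 °C.
Cooling required: 4.8 − (1.168) = 3.632 °C.

3.6 °C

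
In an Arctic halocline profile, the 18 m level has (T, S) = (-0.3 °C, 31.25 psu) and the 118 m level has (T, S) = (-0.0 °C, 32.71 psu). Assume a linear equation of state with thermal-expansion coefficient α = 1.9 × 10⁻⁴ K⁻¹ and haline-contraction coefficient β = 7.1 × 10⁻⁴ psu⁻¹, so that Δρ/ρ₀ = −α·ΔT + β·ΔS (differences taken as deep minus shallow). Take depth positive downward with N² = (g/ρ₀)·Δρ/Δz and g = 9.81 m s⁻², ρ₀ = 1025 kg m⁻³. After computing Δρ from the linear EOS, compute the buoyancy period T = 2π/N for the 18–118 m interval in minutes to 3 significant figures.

ΔT = +0.3 K, ΔS = +1.46 psu (deep − shallow).
Δρ/ρ₀ = −αΔT + βΔS = -5.70 × 10⁻⁵ + 1.0366 × 10⁻³ = 9.796 × 10⁻⁴, so Δρ ≈ 1.004 kg m⁻³.
N² = (g/ρ₀)·Δρ/Δz = g·(Δρ/ρ₀)/Δz = 9.81 × 9.796 × 10⁻⁴ / 100 = 9.6099 × 10⁻⁵ s⁻².
N = √(9.6099 × 10⁻⁵) = 9.8030 × 10⁻³ rad s⁻¹ → T = 2π/N = 640.95 s = 10.683 min ≈ 10.7 min.

10.7 min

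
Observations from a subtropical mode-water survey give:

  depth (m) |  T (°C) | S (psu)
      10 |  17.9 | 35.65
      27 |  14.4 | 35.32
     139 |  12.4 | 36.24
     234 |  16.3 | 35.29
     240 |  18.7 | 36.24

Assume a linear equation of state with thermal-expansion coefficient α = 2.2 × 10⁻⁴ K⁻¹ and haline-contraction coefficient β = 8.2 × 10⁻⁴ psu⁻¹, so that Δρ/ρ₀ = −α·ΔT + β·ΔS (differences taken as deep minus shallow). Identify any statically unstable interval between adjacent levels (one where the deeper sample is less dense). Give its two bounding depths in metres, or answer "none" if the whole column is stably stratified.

139–234 m

Evaluate Δρ/ρ₀ = −αΔT + βΔS across each adjacent pair:
  10–27 m: −αΔT+βΔS = −(2.2 × 10⁻⁴)(-3.5)+(8.2 × 10⁻⁴)(-0.33) = 5.0 × 10⁻⁴ → stable
  27–139 m: −αΔT+βΔS = −(2.2 × 10⁻⁴)(-2.0)+(8.2 × 10⁻⁴)(+0.92) = 1.2 × 10⁻³ → stable
  139–234 m: −αΔT+βΔS = −(2.2 × 10⁻⁴)(+3.9)+(8.2 × 10⁻⁴)(-0.95) = -1.6 × 10⁻³ → UNSTABLE
  234–240 m: −αΔT+βΔS = −(2.2 × 10⁻⁴)(+2.4)+(8.2 × 10⁻⁴)(+0.95) = 2.5 × 10⁻⁴ → stable
The 139–234 m interval has Δρ < 0: lighter water underlies denser water.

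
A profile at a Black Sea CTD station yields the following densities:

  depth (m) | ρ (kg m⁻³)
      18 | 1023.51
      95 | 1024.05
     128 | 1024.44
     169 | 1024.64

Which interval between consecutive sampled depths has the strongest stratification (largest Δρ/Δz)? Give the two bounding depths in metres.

95–128 m

Compute the density gradient over each adjacent pair:
  18–95 m: Δρ/Δz = 0.54/77 = 7.0 × 10⁻³ kg m⁻⁴
  95–128 m: Δρ/Δz = 0.39/33 = 0.012 kg m⁻⁴
  128–169 m: Δρ/Δz = 0.20/41 = 4.9 × 10⁻³ kg m⁻⁴
The largest gradient is in the 95–128 m interval — the pycnocline.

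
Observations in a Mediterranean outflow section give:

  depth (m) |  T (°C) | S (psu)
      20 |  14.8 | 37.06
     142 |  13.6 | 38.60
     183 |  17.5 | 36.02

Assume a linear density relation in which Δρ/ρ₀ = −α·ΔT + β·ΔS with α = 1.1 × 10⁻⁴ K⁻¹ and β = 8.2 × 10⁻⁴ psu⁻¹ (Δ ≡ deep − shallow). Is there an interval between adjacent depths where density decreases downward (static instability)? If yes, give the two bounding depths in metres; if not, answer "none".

Evaluate Δρ/ρ₀ = −αΔT + βΔS across each adjacent pair:
  20–142 m: −αΔT+βΔS = −(1.1 × 10⁻⁴)(-1.2)+(8.2 × 10⁻⁴)(+1.54) = 1.4 × 10⁻³ → stable
  142–183 m: −αΔT+βΔS = −(1.1 × 10⁻⁴)(+3.9)+(8.2 × 10⁻⁴)(-2.58) = -2.5 × 10⁻³ → UNSTABLE
The 142–183 m interval has Δρ < 0: lighter water underlies denser water.

142–183 m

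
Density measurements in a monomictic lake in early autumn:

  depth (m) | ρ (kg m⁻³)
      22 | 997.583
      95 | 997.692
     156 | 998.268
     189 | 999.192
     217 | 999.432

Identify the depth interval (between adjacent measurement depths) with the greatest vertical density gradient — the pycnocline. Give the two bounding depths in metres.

156–189 m

Compute the density gradient over each adjacent pair:
  22–95 m: Δρ/Δz = 0.109/73 = 1.5 × 10⁻³ kg m⁻⁴
  95–156 m: Δρ/Δz = 0.576/61 = 9.4 × 10⁻³ kg m⁻⁴
  156–189 m: Δρ/Δz = 0.924/33 = 0.028 kg m⁻⁴
  189–217 m: Δρ/Δz = 0.240/28 = 8.6 × 10⁻³ kg m⁻⁴
The largest gradient is in the 156–189 m interval — the pycnocline.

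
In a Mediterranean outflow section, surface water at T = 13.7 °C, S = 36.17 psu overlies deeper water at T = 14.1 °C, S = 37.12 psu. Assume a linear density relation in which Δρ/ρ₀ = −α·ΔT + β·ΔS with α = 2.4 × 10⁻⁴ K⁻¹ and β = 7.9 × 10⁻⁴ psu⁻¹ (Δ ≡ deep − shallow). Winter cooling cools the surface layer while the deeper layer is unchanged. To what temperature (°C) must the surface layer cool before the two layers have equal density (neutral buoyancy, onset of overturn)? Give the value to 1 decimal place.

Neutral buoyancy requires Δρ = 0, i.e. −α(T_deep − T_surf′) + β(S_deep − S_surf) = 0.
T_surf′ = T_deep − (β/α)·ΔS = 14.1 − (7.9 × 10⁻⁴/2.4 × 10⁻⁴)·(+0.95) = 10.973 °C.
Cooling required: 13.7 − (10.973) = 2.727 °C.

11.0 °C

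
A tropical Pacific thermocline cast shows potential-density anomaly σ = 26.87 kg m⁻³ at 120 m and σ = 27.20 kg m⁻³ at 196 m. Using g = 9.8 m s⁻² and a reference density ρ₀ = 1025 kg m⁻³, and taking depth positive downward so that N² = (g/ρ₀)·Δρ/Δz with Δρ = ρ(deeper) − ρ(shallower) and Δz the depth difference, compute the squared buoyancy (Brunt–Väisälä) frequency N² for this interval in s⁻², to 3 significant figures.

4.15 × 10⁻⁵ s⁻²

Δρ = 1027.20 − 1026.87 = 0.33 kg m⁻³ over Δz = 196 − 120 = 76 m.
N² = (9.8/1025) × (0.33/76) = 4.1515 × 10⁻⁵ s⁻² ≈ 4.15 × 10⁻⁵ s⁻².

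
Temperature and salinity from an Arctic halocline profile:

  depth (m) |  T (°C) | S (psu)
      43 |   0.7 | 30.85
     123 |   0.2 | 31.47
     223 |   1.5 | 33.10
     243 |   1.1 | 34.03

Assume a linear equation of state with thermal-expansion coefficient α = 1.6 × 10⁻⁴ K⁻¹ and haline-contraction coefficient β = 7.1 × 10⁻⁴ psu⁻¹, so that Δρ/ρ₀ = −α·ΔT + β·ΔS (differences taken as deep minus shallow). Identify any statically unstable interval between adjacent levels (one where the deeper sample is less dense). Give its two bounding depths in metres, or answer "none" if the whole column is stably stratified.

Evaluate Δρ/ρ₀ = −αΔT + βΔS across each adjacent pair:
  43–123 m: −αΔT+βΔS = −(1.6 × 10⁻⁴)(-0.5)+(7.1 × 10⁻⁴)(+0.62) = 5.2 × 10⁻⁴ → stable
  123–223 m: −αΔT+βΔS = −(1.6 × 10⁻⁴)(+1.3)+(7.1 × 10⁻⁴)(+1.63) = 9.5 × 10⁻⁴ → stable
  223–243 m: −αΔT+βΔS = −(1.6 × 10⁻⁴)(-0.4)+(7.1 × 10⁻⁴)(+0.93) = 7.2 × 10⁻⁴ → stable
Every interval has Δρ > 0: the column is stably stratified throughout.

none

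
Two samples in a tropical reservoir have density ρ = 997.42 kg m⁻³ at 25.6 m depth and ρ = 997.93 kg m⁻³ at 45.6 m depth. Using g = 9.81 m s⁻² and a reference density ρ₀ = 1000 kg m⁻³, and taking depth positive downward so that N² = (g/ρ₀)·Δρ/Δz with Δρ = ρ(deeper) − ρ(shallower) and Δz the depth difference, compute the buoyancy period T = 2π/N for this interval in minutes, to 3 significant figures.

Δρ = 997.93 − 997.42 = 0.51 kg m⁻³ over Δz = 45.6 − 25.6 = 20 m.
N² = (9.81/1000) × (0.51/20) = 2.5016 × 10⁻⁴ s⁻².
N = √(2.5016 × 10⁻⁴) = 0.015816 rad s⁻¹, so T = 2π/N = 397.27 s = 6.6212 min ≈ 6.62 min.

6.62 min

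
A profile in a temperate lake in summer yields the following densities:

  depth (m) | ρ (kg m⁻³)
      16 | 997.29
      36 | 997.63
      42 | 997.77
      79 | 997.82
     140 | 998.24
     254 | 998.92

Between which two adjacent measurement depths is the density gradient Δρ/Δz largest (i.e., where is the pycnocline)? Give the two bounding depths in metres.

36–42 m

Compute the density gradient over each adjacent pair:
  16–36 m: Δρ/Δz = 0.34/20 = 0.017 kg m⁻⁴
  36–42 m: Δρ/Δz = 0.14/6 = 0.023 kg m⁻⁴
  42–79 m: Δρ/Δz = 0.05/37 = 1.4 × 10⁻³ kg m⁻⁴
  79–140 m: Δρ/Δz = 0.42/61 = 6.9 × 10⁻³ kg m⁻⁴
  140–254 m: Δρ/Δz = 0.68/114 = 6.0 × 10⁻³ kg m⁻⁴
The largest gradient is in the 36–42 m interval — the pycnocline.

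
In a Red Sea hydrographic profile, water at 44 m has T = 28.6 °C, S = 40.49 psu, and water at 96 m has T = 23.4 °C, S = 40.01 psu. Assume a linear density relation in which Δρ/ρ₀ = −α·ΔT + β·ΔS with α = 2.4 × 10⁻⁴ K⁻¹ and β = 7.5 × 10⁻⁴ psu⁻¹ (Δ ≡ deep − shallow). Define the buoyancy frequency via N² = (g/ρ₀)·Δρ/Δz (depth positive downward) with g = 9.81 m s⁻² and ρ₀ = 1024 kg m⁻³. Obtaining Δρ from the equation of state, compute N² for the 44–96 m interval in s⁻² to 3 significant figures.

1.68 × 10⁻⁴ s⁻²

ΔT = -5.2 K, ΔS = -0.48 psu (deep − shallow).
Δρ/ρ₀ = −αΔT + βΔS = 1.248 × 10⁻³ − 3.60 × 10⁻⁴ = 8.88 × 10⁻⁴, so Δρ ≈ 0.9093 kg m⁻³.
N² = (g/ρ₀)·Δρ/Δz = g·(Δρ/ρ₀)/Δz = 9.81 × 8.88 × 10⁻⁴ / 52 = 1.6752 × 10⁻⁴ s⁻² ≈ 1.68 × 10⁻⁴ s⁻².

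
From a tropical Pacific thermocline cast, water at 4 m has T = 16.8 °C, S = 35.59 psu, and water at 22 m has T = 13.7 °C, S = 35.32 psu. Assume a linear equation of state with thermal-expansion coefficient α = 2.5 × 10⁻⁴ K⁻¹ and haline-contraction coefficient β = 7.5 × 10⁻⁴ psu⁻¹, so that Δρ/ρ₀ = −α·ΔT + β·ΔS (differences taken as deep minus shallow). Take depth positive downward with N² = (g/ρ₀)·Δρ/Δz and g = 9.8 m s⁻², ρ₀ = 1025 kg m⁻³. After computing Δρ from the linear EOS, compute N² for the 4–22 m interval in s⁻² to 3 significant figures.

ΔT = -3.1 K, ΔS = -0.27 psu (deep − shallow).
Δρ/ρ₀ = −αΔT + βΔS = 7.75 × 10⁻⁴ − 2.025 × 10⁻⁴ = 5.725 × 10⁻⁴, so Δρ ≈ 0.5868 kg m⁻³.
N² = (g/ρ₀)·Δρ/Δz = g·(Δρ/ρ₀)/Δz = 9.8 × 5.725 × 10⁻⁴ / 18 = 3.1169 × 10⁻⁴ s⁻² ≈ 3.12 × 10⁻⁴ s⁻².

3.12 × 10⁻⁴ s⁻²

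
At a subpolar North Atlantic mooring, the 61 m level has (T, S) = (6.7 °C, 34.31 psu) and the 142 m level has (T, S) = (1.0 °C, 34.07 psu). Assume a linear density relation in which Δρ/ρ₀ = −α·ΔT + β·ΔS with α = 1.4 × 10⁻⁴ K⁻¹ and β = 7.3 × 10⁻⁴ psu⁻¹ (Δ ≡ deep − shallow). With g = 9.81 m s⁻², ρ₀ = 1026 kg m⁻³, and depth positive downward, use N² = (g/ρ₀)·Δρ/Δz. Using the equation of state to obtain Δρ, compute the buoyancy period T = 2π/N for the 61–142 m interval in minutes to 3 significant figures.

ΔT = -5.7 K, ΔS = -0.24 psu (deep − shallow).
Δρ/ρ₀ = −αΔT + βΔS = 7.98 × 10⁻⁴ − 1.752 × 10⁻⁴ = 6.228 × 10⁻⁴, so Δρ ≈ 0.6390 kg m⁻³.
N² = (g/ρ₀)·Δρ/Δz = g·(Δρ/ρ₀)/Δz = 9.81 × 6.228 × 10⁻⁴ / 81 = 7.5428 × 10⁻⁵ s⁻².
N = √(7.5428 × 10⁻⁵) = 8.6849 × 10⁻³ rad s⁻¹ → T = 2π/N = 723.46 s = 12.058 min ≈ 12.1 min.

12.1 min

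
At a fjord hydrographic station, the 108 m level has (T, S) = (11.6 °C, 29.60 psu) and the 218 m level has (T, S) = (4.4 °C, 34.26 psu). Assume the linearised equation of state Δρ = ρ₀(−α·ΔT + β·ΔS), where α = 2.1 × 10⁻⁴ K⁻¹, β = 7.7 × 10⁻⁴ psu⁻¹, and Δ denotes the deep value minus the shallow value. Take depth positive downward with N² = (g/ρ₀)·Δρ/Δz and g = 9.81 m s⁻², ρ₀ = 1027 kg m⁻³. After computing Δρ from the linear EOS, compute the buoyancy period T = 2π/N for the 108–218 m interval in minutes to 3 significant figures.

ΔT = -7.2 K, ΔS = +4.66 psu (deep − shallow).
Δρ/ρ₀ = −αΔT + βΔS = 1.512 × 10⁻³ + 3.5882 × 10⁻³ = 5.1002 × 10⁻³, so Δρ ≈ 5.238 kg m⁻³.
N² = (g/ρ₀)·Δρ/Δz = g·(Δρ/ρ₀)/Δz = 9.81 × 5.1002 × 10⁻³ / 110 = 4.5485 × 10⁻⁴ s⁻².
N = √(4.5485 × 10⁻⁴) = 0.021327 rad s⁻¹ → T = 2π/N = 294.61 s = 4.9102 min ≈ 4.91 min.

4.91 min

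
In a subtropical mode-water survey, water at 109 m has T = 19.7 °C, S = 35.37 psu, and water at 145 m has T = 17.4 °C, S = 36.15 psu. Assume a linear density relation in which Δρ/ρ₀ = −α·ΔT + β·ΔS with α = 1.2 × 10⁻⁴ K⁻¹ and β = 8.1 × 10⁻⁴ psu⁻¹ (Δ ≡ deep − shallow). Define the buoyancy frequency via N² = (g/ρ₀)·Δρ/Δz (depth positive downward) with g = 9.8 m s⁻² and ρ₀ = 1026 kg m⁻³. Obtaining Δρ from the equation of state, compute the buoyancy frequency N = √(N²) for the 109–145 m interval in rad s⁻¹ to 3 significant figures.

0.0157 rad s⁻¹

ΔT = -2.3 K, ΔS = +0.78 psu (deep − shallow).
Δρ/ρ₀ = −αΔT + βΔS = 2.76 × 10⁻⁴ + 6.318 × 10⁻⁴ = 9.078 × 10⁻⁴, so Δρ ≈ 0.9314 kg m⁻³.
N² = (g/ρ₀)·Δρ/Δz = g·(Δρ/ρ₀)/Δz = 9.8 × 9.078 × 10⁻⁴ / 36 = 2.4712 × 10⁻⁴ s⁻².
N = √(2.4712 × 10⁻⁴) = 0.015720 rad s⁻¹ ≈ 0.0157 rad s⁻¹.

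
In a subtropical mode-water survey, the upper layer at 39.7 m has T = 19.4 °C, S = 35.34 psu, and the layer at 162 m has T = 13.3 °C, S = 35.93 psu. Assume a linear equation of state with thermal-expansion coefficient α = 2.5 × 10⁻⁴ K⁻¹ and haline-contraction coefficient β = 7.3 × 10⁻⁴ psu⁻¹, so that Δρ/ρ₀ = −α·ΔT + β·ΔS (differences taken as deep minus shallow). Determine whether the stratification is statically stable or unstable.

ΔT = 13.3 − 19.4 = -6.1 K and ΔS = 35.93 − 35.34 = +0.59 psu (deep − shallow).
−αΔT = 1.525 × 10⁻³; βΔS = 4.307 × 10⁻⁴; sum Δρ/ρ₀ = 1.9557 × 10⁻³.
Δρ/ρ₀ > 0, so Δρ > 0: deeper water is denser → statically stable.

stable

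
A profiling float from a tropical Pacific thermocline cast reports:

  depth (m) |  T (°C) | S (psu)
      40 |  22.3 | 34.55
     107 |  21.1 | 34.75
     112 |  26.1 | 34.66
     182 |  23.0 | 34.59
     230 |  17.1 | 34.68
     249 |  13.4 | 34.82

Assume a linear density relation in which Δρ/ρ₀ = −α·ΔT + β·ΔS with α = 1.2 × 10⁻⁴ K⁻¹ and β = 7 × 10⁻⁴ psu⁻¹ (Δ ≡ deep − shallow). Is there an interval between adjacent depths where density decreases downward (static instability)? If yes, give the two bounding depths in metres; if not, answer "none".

Evaluate Δρ/ρ₀ = −αΔT + βΔS across each adjacent pair:
  40–107 m: −αΔT+βΔS = −(1.2 × 10⁻⁴)(-1.2)+(7 × 10⁻⁴)(+0.20) = 2.8 × 10⁻⁴ → stable
  107–112 m: −αΔT+βΔS = −(1.2 × 10⁻⁴)(+5.0)+(7 × 10⁻⁴)(-0.09) = -6.6 × 10⁻⁴ → UNSTABLE
  112–182 m: −αΔT+βΔS = −(1.2 × 10⁻⁴)(-3.1)+(7 × 10⁻⁴)(-0.07) = 3.2 × 10⁻⁴ → stable
  182–230 m: −αΔT+βΔS = −(1.2 × 10⁻⁴)(-5.9)+(7 × 10⁻⁴)(+0.09) = 7.7 × 10⁻⁴ → stable
  230–249 m: −αΔT+βΔS = −(1.2 × 10⁻⁴)(-3.7)+(7 × 10⁻⁴)(+0.14) = 5.4 × 10⁻⁴ → stable
The 107–112 m interval has Δρ < 0: lighter water underlies denser water.

107–112 m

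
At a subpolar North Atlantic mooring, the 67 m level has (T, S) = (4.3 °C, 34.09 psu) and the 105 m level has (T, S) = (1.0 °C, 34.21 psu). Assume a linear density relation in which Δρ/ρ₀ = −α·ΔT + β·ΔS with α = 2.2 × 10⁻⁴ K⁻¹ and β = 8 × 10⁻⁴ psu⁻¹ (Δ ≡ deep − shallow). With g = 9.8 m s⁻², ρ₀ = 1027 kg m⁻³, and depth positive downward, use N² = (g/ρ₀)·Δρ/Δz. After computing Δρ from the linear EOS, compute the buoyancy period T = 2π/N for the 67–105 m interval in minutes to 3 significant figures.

7.19 min

ΔT = -3.3 K, ΔS = +0.12 psu (deep − shallow).
Δρ/ρ₀ = −αΔT + βΔS = 7.26 × 10⁻⁴ + 9.60 × 10⁻⁵ = 8.22 × 10⁻⁴, so Δρ ≈ 0.8442 kg m⁻³.
N² = (g/ρ₀)·Δρ/Δz = g·(Δρ/ρ₀)/Δz = 9.8 × 8.22 × 10⁻⁴ / 38 = 2.1199 × 10⁻⁴ s⁻².
N = √(2.1199 × 10⁻⁴) = 0.014560 rad s⁻¹ → T = 2π/N = 431.54 s = 7.1923 min ≈ 7.19 min.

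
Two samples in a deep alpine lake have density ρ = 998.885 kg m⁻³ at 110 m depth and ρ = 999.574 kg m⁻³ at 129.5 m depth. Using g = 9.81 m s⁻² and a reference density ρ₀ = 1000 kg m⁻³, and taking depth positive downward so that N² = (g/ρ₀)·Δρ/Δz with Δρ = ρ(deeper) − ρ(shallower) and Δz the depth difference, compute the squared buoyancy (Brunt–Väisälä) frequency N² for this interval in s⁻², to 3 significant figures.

Δρ = 999.574 − 998.885 = 0.689 kg m⁻³ over Δz = 129.5 − 110 = 19.5 m.
N² = (9.81/1000) × (0.689/19.5) = 3.4662 × 10⁻⁴ s⁻² ≈ 3.47 × 10⁻⁴ s⁻².

3.47 × 10⁻⁴ s⁻²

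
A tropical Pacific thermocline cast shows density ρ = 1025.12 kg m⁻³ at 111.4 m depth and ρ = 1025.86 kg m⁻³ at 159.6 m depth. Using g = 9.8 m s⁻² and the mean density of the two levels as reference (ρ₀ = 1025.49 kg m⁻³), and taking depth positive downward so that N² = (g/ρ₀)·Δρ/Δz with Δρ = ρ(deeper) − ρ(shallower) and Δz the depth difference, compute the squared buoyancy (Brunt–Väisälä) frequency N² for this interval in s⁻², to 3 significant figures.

1.47 × 10⁻⁴ s⁻²

Δρ = 1025.86 − 1025.12 = 0.74 kg m⁻³ over Δz = 159.6 − 111.4 = 48.2 m.
N² = (9.8/1025.49) × (0.74/48.2) = 1.4672 × 10⁻⁴ s⁻² ≈ 1.47 × 10⁻⁴ s⁻².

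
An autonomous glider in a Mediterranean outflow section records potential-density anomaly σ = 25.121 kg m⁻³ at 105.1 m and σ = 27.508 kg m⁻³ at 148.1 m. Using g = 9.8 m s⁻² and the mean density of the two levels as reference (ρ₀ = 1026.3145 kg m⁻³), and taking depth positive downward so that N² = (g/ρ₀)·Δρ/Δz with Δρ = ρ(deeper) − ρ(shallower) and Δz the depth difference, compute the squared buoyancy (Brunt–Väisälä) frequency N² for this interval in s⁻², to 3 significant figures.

Δρ = 1027.508 − 1025.121 = 2.387 kg m⁻³ over Δz = 148.1 − 105.1 = 43 m.
N² = (9.8/1026.3145) × (2.387/43) = 5.3007 × 10⁻⁴ s⁻² ≈ 5.30 × 10⁻⁴ s⁻².

5.30 × 10⁻⁴ s⁻²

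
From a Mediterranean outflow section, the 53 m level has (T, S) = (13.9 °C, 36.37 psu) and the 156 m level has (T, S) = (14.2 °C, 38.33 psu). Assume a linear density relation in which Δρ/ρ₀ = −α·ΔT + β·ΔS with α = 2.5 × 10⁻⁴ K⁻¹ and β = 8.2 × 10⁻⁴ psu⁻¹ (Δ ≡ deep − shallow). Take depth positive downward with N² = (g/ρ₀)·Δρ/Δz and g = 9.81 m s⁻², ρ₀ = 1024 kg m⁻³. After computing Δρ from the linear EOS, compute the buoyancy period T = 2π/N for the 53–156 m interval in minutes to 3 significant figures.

8.67 min

ΔT = +0.3 K, ΔS = +1.96 psu (deep − shallow).
Δρ/ρ₀ = −αΔT + βΔS = -7.50 × 10⁻⁵ + 1.6072 × 10⁻³ = 1.5322 × 10⁻³, so Δρ ≈ 1.569 kg m⁻³.
N² = (g/ρ₀)·Δρ/Δz = g·(Δρ/ρ₀)/Δz = 9.81 × 1.5322 × 10⁻³ / 103 = 1.4593 × 10⁻⁴ s⁻².
N = √(1.4593 × 10⁻⁴) = 0.012080 rad s⁻¹ → T = 2π/N = 520.13 s = 8.6688 min ≈ 8.67 min.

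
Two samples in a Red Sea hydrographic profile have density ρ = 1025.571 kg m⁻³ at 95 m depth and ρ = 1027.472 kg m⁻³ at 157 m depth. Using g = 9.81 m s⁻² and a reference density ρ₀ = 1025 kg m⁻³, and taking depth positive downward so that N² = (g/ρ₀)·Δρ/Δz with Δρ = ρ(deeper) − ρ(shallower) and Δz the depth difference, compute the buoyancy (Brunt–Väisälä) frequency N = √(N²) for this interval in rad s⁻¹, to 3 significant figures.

0.0171 rad s⁻¹

Δρ = 1027.472 − 1025.571 = 1.901 kg m⁻³ over Δz = 157 − 95 = 62 m.
N² = (9.81/1025) × (1.901/62) = 2.9345 × 10⁻⁴ s⁻².
N = √(2.9345 × 10⁻⁴) = 0.017130 rad s⁻¹ ≈ 0.0171 rad s⁻¹.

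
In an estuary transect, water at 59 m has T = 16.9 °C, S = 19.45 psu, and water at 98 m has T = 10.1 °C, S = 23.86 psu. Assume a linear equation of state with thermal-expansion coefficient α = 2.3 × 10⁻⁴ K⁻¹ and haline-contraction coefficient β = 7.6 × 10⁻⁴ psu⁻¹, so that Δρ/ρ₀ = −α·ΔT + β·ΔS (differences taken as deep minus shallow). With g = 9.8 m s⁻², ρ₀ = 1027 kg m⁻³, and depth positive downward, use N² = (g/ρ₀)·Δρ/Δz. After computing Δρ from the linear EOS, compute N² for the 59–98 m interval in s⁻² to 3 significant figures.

ΔT = -6.8 K, ΔS = +4.41 psu (deep − shallow).
Δρ/ρ₀ = −αΔT + βΔS = 1.564 × 10⁻³ + 3.3516 × 10⁻³ = 4.9156 × 10⁻³, so Δρ ≈ 5.048 kg m⁻³.
N² = (g/ρ₀)·Δρ/Δz = g·(Δρ/ρ₀)/Δz = 9.8 × 4.9156 × 10⁻³ / 39 = 1.2352 × 10⁻³ s⁻² ≈ 1.24 × 10⁻³ s⁻².

1.24 × 10⁻³ s⁻²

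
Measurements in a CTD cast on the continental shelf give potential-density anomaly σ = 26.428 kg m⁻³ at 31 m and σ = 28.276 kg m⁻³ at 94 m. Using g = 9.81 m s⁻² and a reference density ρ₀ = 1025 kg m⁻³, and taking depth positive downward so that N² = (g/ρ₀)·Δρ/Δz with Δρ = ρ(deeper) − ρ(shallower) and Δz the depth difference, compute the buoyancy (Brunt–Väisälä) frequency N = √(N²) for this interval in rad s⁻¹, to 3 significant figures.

0.0168 rad s⁻¹

Δρ = 1028.276 − 1026.428 = 1.848 kg m⁻³ over Δz = 94 − 31 = 63 m.
N² = (9.81/1025) × (1.848/63) = 2.8074 × 10⁻⁴ s⁻².
N = √(2.8074 × 10⁻⁴) = 0.016755 rad s⁻¹ ≈ 0.0168 rad s⁻¹.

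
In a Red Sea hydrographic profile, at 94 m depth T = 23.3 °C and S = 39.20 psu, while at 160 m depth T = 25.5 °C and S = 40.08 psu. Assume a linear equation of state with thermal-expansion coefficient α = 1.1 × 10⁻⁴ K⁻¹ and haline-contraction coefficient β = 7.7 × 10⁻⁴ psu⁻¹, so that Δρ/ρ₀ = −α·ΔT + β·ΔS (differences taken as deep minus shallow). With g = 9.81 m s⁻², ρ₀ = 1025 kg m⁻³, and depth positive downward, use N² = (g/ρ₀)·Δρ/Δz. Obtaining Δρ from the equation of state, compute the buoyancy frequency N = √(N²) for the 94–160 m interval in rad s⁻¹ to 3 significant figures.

8.05 × 10⁻³ rad s⁻¹

ΔT = +2.2 K, ΔS = +0.88 psu (deep − shallow).
Δρ/ρ₀ = −αΔT + βΔS = -2.42 × 10⁻⁴ + 6.776 × 10⁻⁴ = 4.356 × 10⁻⁴, so Δρ ≈ 0.4465 kg m⁻³.
N² = (g/ρ₀)·Δρ/Δz = g·(Δρ/ρ₀)/Δz = 9.81 × 4.356 × 10⁻⁴ / 66 = 6.4746 × 10⁻⁵ s⁻².
N = √(6.4746 × 10⁻⁵) = 8.0465 × 10⁻³ rad s⁻¹ ≈ 8.05 × 10⁻³ rad s⁻¹.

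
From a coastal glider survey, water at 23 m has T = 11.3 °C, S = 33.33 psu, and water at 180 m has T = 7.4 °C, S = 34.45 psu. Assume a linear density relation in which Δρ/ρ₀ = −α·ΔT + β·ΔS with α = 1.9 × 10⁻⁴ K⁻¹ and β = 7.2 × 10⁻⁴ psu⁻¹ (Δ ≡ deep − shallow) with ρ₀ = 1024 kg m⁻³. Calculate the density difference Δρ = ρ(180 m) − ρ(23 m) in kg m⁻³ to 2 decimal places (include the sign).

+1.58 kg m⁻³

ΔT = -3.9 K, ΔS = +1.12 psu (deep − shallow).
Δρ/ρ₀ = −(1.9 × 10⁻⁴)(-3.9) + (7.2 × 10⁻⁴)(+1.12) = 1.5474 × 10⁻³.
Δρ = 1024 × (1.5474 × 10⁻³) = +1.58 kg m⁻³.
Positive Δρ: denser below, stable.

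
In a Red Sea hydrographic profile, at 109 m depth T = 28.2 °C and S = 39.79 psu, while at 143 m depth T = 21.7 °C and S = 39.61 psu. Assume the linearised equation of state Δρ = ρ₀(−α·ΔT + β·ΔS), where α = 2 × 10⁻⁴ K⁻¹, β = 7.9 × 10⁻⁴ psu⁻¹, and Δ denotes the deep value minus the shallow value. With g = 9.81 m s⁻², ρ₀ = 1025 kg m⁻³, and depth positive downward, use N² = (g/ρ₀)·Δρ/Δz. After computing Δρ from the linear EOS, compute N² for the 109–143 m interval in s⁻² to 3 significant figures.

ΔT = -6.5 K, ΔS = -0.18 psu (deep − shallow).
Δρ/ρ₀ = −αΔT + βΔS = 1.30 × 10⁻³ − 1.422 × 10⁻⁴ = 1.1578 × 10⁻³, so Δρ ≈ 1.187 kg m⁻³.
N² = (g/ρ₀)·Δρ/Δz = g·(Δρ/ρ₀)/Δz = 9.81 × 1.1578 × 10⁻³ / 34 = 3.3406 × 10⁻⁴ s⁻² ≈ 3.34 × 10⁻⁴ s⁻².

3.34 × 10⁻⁴ s⁻²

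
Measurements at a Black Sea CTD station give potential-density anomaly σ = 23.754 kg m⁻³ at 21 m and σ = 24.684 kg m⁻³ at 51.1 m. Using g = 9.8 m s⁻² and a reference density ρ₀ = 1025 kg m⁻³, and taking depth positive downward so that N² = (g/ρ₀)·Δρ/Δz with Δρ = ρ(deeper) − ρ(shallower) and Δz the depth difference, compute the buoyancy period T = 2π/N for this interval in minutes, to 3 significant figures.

Δρ = 1024.684 − 1023.754 = 0.930 kg m⁻³ over Δz = 51.1 − 21 = 30.1 m.
N² = (9.8/1025) × (0.930/30.1) = 2.9541 × 10⁻⁴ s⁻².
N = √(2.9541 × 10⁻⁴) = 0.017187 rad s⁻¹, so T = 2π/N = 365.58 s = 6.0930 min ≈ 6.09 min.

6.09 min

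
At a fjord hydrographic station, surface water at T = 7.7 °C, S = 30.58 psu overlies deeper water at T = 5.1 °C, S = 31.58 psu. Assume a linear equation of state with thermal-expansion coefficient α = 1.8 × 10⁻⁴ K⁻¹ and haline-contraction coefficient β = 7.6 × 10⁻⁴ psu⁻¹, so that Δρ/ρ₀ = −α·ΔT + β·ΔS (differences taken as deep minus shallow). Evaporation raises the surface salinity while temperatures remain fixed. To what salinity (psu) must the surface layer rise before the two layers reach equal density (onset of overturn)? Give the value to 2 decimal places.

Neutral buoyancy requires −α(T_deep − T_surf) + β(S_deep − S_surf′) = 0.
S_surf′ = S_deep − (α/β)·ΔT = 31.58 − (1.8 × 10⁻⁴/7.6 × 10⁻⁴)·(-2.6) = 32.1958 psu.
Increase required: 32.1958 − 30.58 = 1.6158 psu.

32.20 psu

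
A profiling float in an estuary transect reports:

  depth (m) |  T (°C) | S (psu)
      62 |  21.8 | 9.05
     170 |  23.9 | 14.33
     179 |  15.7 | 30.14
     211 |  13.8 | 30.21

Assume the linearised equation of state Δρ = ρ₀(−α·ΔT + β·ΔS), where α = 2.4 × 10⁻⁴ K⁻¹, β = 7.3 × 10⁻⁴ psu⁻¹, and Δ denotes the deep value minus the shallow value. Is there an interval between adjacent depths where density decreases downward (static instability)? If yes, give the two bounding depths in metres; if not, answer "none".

none

Evaluate Δρ/ρ₀ = −αΔT + βΔS across each adjacent pair:
  62–170 m: −αΔT+βΔS = −(2.4 × 10⁻⁴)(+2.1)+(7.3 × 10⁻⁴)(+5.28) = 3.4 × 10⁻³ → stable
  170–179 m: −αΔT+βΔS = −(2.4 × 10⁻⁴)(-8.2)+(7.3 × 10⁻⁴)(+15.81) = 0.014 → stable
  179–211 m: −αΔT+βΔS = −(2.4 × 10⁻⁴)(-1.9)+(7.3 × 10⁻⁴)(+0.07) = 5.1 × 10⁻⁴ → stable
Every interval has Δρ > 0: the column is stably stratified throughout.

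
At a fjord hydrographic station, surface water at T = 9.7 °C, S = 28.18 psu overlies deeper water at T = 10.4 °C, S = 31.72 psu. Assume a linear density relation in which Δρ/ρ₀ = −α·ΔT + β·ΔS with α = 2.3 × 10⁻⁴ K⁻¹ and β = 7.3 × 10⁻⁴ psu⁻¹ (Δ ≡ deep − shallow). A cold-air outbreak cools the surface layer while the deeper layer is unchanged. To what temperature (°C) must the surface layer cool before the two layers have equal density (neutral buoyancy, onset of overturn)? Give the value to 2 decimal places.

Neutral buoyancy requires Δρ = 0, i.e. −α(T_deep − T_surf′) + β(S_deep − S_surf) = 0.
T_surf′ = T_deep − (β/α)·ΔS = 10.4 − (7.3 × 10⁻⁴/2.3 × 10⁻⁴)·(+3.54) = -0.8357 °C.
Cooling required: 9.7 − (-0.8357) = 10.5357 °C.

-0.84 °C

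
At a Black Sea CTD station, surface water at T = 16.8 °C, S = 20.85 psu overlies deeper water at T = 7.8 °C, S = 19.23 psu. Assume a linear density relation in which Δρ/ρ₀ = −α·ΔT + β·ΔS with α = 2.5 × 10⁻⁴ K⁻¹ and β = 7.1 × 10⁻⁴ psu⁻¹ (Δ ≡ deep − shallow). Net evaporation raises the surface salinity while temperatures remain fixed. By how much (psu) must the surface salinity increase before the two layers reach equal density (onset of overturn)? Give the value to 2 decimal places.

1.55 psu

Neutral buoyancy requires −α(T_deep − T_surf) + β(S_deep − S_surf′) = 0.
S_surf′ = S_deep − (α/β)·ΔT = 19.23 − (2.5 × 10⁻⁴/7.1 × 10⁻⁴)·(-9.0) = 22.3990 psu.
Increase required: 22.3990 − 20.85 = 1.5490 psu.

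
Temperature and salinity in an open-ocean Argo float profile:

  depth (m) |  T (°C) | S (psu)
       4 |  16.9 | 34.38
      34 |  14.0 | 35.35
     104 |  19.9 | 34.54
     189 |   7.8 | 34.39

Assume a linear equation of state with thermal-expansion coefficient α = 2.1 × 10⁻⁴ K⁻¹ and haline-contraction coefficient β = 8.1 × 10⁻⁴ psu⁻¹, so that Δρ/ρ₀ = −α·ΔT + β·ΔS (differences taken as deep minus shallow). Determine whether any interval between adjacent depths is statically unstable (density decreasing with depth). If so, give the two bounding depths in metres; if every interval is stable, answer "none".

34–104 m

Evaluate Δρ/ρ₀ = −αΔT + βΔS across each adjacent pair:
  4–34 m: −αΔT+βΔS = −(2.1 × 10⁻⁴)(-2.9)+(8.1 × 10⁻⁴)(+0.97) = 1.4 × 10⁻³ → stable
  34–104 m: −αΔT+βΔS = −(2.1 × 10⁻⁴)(+5.9)+(8.1 × 10⁻⁴)(-0.81) = -1.9 × 10⁻³ → UNSTABLE
  104–189 m: −αΔT+βΔS = −(2.1 × 10⁻⁴)(-12.1)+(8.1 × 10⁻⁴)(-0.15) = 2.4 × 10⁻³ → stable
The 34–104 m interval has Δρ < 0: lighter water underlies denser water.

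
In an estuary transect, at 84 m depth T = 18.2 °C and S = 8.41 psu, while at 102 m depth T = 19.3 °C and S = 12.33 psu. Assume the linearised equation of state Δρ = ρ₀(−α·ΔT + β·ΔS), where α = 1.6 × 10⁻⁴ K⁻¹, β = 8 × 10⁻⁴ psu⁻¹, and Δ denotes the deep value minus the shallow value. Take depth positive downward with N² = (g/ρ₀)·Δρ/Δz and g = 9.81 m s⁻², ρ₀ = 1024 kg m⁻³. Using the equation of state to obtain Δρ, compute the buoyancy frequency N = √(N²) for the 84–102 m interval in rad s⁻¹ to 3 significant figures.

0.0402 rad s⁻¹

ΔT = +1.1 K, ΔS = +3.92 psu (deep − shallow).
Δρ/ρ₀ = −αΔT + βΔS = -1.76 × 10⁻⁴ + 3.136 × 10⁻³ = 2.96 × 10⁻³, so Δρ ≈ 3.031 kg m⁻³.
N² = (g/ρ₀)·Δρ/Δz = g·(Δρ/ρ₀)/Δz = 9.81 × 2.96 × 10⁻³ / 18 = 1.6132 × 10⁻³ s⁻².
N = √(1.6132 × 10⁻³) = 0.040165 rad s⁻¹ ≈ 0.0402 rad s⁻¹.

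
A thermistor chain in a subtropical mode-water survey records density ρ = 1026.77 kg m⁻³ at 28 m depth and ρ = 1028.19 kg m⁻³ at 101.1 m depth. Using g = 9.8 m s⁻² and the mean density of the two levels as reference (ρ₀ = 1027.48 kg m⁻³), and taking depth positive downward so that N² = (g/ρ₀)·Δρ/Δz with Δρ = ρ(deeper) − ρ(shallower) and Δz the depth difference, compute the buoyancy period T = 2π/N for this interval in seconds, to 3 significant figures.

462 s

Δρ = 1028.19 − 1026.77 = 1.42 kg m⁻³ over Δz = 101.1 − 28 = 73.1 m.
N² = (9.8/1027.48) × (1.42/73.1) = 1.8528 × 10⁻⁴ s⁻².
N = √(1.8528 × 10⁻⁴) = 0.013612 rad s⁻¹, so T = 2π/N = 461.59 s ≈ 462 s.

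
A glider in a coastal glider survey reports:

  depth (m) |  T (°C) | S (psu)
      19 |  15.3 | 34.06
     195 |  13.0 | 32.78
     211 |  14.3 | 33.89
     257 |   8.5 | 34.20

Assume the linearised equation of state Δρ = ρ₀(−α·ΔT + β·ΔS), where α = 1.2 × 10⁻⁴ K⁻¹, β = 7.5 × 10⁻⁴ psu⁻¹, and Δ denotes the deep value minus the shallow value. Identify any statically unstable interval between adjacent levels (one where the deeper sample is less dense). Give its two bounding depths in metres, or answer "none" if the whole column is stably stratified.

Evaluate Δρ/ρ₀ = −αΔT + βΔS across each adjacent pair:
  19–195 m: −αΔT+βΔS = −(1.2 × 10⁻⁴)(-2.3)+(7.5 × 10⁻⁴)(-1.28) = -6.8 × 10⁻⁴ → UNSTABLE
  195–211 m: −αΔT+βΔS = −(1.2 × 10⁻⁴)(+1.3)+(7.5 × 10⁻⁴)(+1.11) = 6.8 × 10⁻⁴ → stable
  211–257 m: −αΔT+βΔS = −(1.2 × 10⁻⁴)(-5.8)+(7.5 × 10⁻⁴)(+0.31) = 9.3 × 10⁻⁴ → stable
The 19–195 m interval has Δρ < 0: lighter water underlies denser water.

19–195 m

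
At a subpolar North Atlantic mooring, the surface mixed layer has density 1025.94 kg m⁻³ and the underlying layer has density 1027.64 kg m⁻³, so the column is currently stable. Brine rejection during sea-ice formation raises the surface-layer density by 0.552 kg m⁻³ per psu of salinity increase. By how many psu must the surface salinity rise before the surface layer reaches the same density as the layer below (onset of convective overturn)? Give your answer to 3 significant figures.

3.08 psu

Density deficit of the surface layer: 1027.64 − 1025.94 = 1.7 kg m⁻³.
Required change = 1.7 / 0.552 = 3.08 psu.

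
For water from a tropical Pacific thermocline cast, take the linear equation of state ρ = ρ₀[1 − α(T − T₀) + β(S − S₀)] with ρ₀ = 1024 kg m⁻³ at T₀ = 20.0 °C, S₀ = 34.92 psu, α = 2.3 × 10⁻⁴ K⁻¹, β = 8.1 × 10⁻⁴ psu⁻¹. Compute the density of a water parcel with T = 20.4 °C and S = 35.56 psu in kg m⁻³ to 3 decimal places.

T − T₀ = +0.4 K, S − S₀ = +0.64 psu.
Bracket = 1 − α·(+0.4) + β·(+0.64) = 1 + (4.264 × 10⁻⁴) = 1.0004264.
ρ = 1024 × 1.0004264 = 1024.437 kg m⁻³.

1024.437 kg m⁻³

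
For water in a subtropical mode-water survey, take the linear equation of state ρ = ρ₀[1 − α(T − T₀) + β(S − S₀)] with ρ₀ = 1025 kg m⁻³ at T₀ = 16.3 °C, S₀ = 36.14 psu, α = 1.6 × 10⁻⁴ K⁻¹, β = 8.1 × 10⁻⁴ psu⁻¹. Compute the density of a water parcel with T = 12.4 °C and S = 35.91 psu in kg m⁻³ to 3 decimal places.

1025.449 kg m⁻³

T − T₀ = -3.9 K, S − S₀ = -0.23 psu.
Bracket = 1 − α·(-3.9) + β·(-0.23) = 1 + (4.377 × 10⁻⁴) = 1.0004377.
ρ = 1025 × 1.0004377 = 1025.449 kg m⁻³.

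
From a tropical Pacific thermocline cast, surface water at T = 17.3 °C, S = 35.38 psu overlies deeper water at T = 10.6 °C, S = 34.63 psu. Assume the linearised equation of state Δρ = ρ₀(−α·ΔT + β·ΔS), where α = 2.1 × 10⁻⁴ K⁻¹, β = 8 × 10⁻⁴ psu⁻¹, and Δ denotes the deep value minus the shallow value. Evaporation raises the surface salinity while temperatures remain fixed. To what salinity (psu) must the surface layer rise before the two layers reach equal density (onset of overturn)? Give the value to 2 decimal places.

36.39 psu

Neutral buoyancy requires −α(T_deep − T_surf) + β(S_deep − S_surf′) = 0.
S_surf′ = S_deep − (α/β)·ΔT = 34.63 − (2.1 × 10⁻⁴/8 × 10⁻⁴)·(-6.7) = 36.3888 psu.
Increase required: 36.3888 − 35.38 = 1.0088 psu.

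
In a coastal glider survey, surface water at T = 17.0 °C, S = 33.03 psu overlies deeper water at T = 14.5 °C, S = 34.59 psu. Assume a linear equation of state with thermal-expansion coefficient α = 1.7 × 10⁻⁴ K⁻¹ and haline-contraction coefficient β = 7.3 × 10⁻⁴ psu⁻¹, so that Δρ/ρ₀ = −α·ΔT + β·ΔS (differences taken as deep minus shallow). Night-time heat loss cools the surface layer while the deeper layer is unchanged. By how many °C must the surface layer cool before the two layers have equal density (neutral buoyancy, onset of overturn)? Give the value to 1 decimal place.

Neutral buoyancy requires Δρ = 0, i.e. −α(T_deep − T_surf′) + β(S_deep − S_surf) = 0.
T_surf′ = T_deep − (β/α)·ΔS = 14.5 − (7.3 × 10⁻⁴/1.7 × 10⁻⁴)·(+1.56) = 7.801 °C.
Cooling required: 17.0 − (7.801) = 9.199 °C.

9.2 °C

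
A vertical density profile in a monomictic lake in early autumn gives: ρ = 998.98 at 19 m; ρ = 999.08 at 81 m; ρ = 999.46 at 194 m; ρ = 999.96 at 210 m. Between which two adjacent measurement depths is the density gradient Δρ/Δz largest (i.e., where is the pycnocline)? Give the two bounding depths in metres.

194–210 m

Compute the density gradient over each adjacent pair:
  19–81 m: Δρ/Δz = 0.10/62 = 1.6 × 10⁻³ kg m⁻⁴
  81–194 m: Δρ/Δz = 0.38/113 = 3.4 × 10⁻³ kg m⁻⁴
  194–210 m: Δρ/Δz = 0.50/16 = 0.031 kg m⁻⁴
The largest gradient is in the 194–210 m interval — the pycnocline.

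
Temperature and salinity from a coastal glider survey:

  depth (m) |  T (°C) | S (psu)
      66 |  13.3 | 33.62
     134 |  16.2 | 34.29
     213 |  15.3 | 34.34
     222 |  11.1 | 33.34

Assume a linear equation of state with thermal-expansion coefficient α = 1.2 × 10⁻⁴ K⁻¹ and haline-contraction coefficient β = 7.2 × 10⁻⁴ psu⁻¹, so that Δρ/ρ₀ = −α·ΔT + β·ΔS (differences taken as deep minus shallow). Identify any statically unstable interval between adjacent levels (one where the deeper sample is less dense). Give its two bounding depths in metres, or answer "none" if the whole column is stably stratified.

213–222 m

Evaluate Δρ/ρ₀ = −αΔT + βΔS across each adjacent pair:
  66–134 m: −αΔT+βΔS = −(1.2 × 10⁻⁴)(+2.9)+(7.2 × 10⁻⁴)(+0.67) = 1.3 × 10⁻⁴ → stable
  134–213 m: −αΔT+βΔS = −(1.2 × 10⁻⁴)(-0.9)+(7.2 × 10⁻⁴)(+0.05) = 1.4 × 10⁻⁴ → stable
  213–222 m: −αΔT+βΔS = −(1.2 × 10⁻⁴)(-4.2)+(7.2 × 10⁻⁴)(-1.00) = -2.2 × 10⁻⁴ → UNSTABLE
The 213–222 m interval has Δρ < 0: lighter water underlies denser water.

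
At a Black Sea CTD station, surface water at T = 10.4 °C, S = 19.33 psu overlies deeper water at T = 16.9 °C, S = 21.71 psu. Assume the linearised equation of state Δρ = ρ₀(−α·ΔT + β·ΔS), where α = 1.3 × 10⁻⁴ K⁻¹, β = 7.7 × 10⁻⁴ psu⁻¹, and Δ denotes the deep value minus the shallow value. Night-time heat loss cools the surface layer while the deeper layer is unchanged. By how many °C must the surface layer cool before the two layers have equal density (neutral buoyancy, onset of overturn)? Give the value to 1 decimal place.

Neutral buoyancy requires Δρ = 0, i.e. −α(T_deep − T_surf′) + β(S_deep − S_surf) = 0.
T_surf′ = T_deep − (β/α)·ΔS = 16.9 − (7.7 × 10⁻⁴/1.3 × 10⁻⁴)·(+2.38) = 2.803 °C.
Cooling required: 10.4 − (2.803) = 7.597 °C.

7.6 °C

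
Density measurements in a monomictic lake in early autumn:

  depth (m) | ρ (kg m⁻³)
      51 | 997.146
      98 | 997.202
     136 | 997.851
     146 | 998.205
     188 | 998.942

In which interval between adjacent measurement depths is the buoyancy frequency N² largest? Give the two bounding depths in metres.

136–146 m

Compute the density gradient over each adjacent pair:
  51–98 m: Δρ/Δz = 0.056/47 = 1.2 × 10⁻³ kg m⁻⁴
  98–136 m: Δρ/Δz = 0.649/38 = 0.017 kg m⁻⁴
  136–146 m: Δρ/Δz = 0.354/10 = 0.035 kg m⁻⁴
  146–188 m: Δρ/Δz = 0.737/42 = 0.018 kg m⁻⁴
The largest gradient is in the 136–146 m interval — the pycnocline.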